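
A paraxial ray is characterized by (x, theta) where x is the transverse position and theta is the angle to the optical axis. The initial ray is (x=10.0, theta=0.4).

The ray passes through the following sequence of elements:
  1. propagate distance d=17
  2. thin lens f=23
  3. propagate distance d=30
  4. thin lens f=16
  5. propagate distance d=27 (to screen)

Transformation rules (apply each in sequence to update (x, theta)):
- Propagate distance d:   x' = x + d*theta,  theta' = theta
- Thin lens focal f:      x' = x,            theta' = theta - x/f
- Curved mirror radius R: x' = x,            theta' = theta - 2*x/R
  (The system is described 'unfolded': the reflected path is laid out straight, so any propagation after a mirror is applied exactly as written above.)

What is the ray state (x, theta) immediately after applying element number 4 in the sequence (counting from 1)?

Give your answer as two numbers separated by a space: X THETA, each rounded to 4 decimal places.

Initial: x=10.0000 theta=0.4000
After 1 (propagate distance d=17): x=16.8000 theta=0.4000
After 2 (thin lens f=23): x=16.8000 theta=-38/115 (≈-0.3304)
After 3 (propagate distance d=30): x=792/115 (≈6.8870) theta=-38/115 (≈-0.3304)
After 4 (thin lens f=16): x=792/115 (≈6.8870) theta=-35/46 (≈-0.7609)
Rounded to 4 decimal places: x = 6.8870, theta = -0.7609

Answer: 6.8870 -0.7609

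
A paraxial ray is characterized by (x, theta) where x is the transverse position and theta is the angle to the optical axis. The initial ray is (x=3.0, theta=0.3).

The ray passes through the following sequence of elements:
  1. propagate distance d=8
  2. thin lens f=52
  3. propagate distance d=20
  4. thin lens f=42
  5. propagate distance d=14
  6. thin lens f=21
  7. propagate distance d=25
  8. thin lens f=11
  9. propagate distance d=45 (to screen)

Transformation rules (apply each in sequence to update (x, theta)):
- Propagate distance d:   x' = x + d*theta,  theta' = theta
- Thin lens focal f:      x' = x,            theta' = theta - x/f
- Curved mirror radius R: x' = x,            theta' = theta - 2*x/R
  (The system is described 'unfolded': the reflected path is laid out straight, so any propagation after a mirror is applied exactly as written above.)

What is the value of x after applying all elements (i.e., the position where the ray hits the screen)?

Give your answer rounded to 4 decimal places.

Initial: x=3.0000 theta=0.3000
After 1 (propagate distance d=8): x=5.4000 theta=0.3000
After 2 (thin lens f=52): x=5.4000 theta=51/260 (≈0.1962)
After 3 (propagate distance d=20): x=606/65 (≈9.3231) theta=51/260 (≈0.1962)
After 4 (thin lens f=42): x=606/65 (≈9.3231) theta=-47/1820 (≈-0.0258)
After 5 (propagate distance d=14): x=233/26 (≈8.9615) theta=-47/1820 (≈-0.0258)
After 6 (thin lens f=21): x=233/26 (≈8.9615) theta=-353/780 (≈-0.4526)
After 7 (propagate distance d=25): x=-367/156 (≈-2.3526) theta=-353/780 (≈-0.4526)
After 8 (thin lens f=11): x=-367/156 (≈-2.3526) theta=-512/2145 (≈-0.2387)
After 9 (propagate distance d=45 (to screen)): x=-22469/1716 (≈-13.0938) theta=-512/2145 (≈-0.2387)
Rounded to 4 decimal places: x = -13.0938

Answer: -13.0938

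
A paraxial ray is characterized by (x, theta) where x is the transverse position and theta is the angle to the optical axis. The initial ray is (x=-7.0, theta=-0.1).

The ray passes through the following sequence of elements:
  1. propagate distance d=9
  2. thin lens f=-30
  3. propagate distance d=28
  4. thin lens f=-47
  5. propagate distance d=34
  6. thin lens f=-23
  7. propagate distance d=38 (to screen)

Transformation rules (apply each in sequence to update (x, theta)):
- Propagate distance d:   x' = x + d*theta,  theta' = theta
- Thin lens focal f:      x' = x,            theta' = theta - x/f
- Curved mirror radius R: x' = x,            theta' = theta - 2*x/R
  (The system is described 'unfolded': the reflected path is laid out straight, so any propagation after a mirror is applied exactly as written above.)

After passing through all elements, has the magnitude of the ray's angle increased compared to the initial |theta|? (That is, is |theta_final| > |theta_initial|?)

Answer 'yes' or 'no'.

Initial: x=-7.0000 theta=-0.1000
After 1 (propagate distance d=9): x=-7.9000 theta=-0.1000
After 2 (thin lens f=-30): x=-7.9000 theta=-109/300 (≈-0.3633)
After 3 (propagate distance d=28): x=-2711/150 (≈-18.0733) theta=-109/300 (≈-0.3633)
After 4 (thin lens f=-47): x=-2711/150 (≈-18.0733) theta=-703/940 (≈-0.7479)
After 5 (propagate distance d=34): x=-153341/3525 (≈-43.5010) theta=-703/940 (≈-0.7479)
After 6 (thin lens f=-23): x=-153341/3525 (≈-43.5010) theta=-37213/14100 (≈-2.6392)
After 7 (propagate distance d=38 (to screen)): x=-1013729/7050 (≈-143.7913) theta=-37213/14100 (≈-2.6392)
|theta_initial|=0.1000 |theta_final|=37213/14100 (≈2.6392) -> increased

Answer: yes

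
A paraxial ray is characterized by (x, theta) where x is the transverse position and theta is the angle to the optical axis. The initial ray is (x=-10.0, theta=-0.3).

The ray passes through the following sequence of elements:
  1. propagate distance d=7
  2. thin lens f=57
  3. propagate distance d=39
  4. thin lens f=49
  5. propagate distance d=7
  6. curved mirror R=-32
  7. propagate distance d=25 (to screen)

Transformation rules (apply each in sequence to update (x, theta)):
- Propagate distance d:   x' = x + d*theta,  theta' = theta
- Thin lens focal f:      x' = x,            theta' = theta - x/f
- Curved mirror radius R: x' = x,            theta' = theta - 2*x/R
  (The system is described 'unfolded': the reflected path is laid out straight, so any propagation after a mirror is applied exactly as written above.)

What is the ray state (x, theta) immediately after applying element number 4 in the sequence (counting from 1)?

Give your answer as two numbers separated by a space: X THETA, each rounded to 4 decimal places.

Answer: -15.5211 0.2290

Derivation:
Initial: x=-10.0000 theta=-0.3000
After 1 (propagate distance d=7): x=-12.1000 theta=-0.3000
After 2 (thin lens f=57): x=-12.1000 theta=-5/57 (≈-0.0877)
After 3 (propagate distance d=39): x=-2949/190 (≈-15.5211) theta=-5/57 (≈-0.0877)
After 4 (thin lens f=49): x=-2949/190 (≈-15.5211) theta=6397/27930 (≈0.2290)
Rounded to 4 decimal places: x = -15.5211, theta = 0.2290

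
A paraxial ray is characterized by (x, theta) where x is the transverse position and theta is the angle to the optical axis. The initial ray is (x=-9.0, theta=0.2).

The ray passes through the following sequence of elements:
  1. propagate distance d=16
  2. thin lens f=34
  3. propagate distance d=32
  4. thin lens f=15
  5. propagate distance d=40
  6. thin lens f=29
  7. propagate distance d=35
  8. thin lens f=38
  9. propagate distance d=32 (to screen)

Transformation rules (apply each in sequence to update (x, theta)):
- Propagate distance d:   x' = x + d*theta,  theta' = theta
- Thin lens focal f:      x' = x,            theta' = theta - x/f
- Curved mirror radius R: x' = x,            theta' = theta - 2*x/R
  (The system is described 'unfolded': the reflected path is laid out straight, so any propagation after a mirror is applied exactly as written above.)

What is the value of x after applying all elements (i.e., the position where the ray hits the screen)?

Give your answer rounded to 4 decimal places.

Answer: -6.6196

Derivation:
Initial: x=-9.0000 theta=0.2000
After 1 (propagate distance d=16): x=-5.8000 theta=0.2000
After 2 (thin lens f=34): x=-5.8000 theta=63/170 (≈0.3706)
After 3 (propagate distance d=32): x=103/17 (≈6.0588) theta=63/170 (≈0.3706)
After 4 (thin lens f=15): x=103/17 (≈6.0588) theta=-1/30 (≈-0.0333)
After 5 (propagate distance d=40): x=241/51 (≈4.7255) theta=-1/30 (≈-0.0333)
After 6 (thin lens f=29): x=241/51 (≈4.7255) theta=-2903/14790 (≈-0.1963)
After 7 (propagate distance d=35): x=-6343/2958 (≈-2.1444) theta=-2903/14790 (≈-0.1963)
After 8 (thin lens f=38): x=-6343/2958 (≈-2.1444) theta=-78599/562020 (≈-0.1399)
After 9 (propagate distance d=32 (to screen)): x=-1860169/281010 (≈-6.6196) theta=-78599/562020 (≈-0.1399)
Rounded to 4 decimal places: x = -6.6196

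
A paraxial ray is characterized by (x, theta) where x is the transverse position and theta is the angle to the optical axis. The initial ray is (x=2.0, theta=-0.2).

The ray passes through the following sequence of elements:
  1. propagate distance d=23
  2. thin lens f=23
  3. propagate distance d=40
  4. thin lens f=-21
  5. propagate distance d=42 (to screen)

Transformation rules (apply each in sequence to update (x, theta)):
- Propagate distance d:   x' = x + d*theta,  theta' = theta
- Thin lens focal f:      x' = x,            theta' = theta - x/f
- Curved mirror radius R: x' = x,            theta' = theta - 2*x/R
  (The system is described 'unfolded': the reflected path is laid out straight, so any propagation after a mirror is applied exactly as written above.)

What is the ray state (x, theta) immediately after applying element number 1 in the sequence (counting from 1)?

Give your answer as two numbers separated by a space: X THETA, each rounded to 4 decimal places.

Answer: -2.6000 -0.2000

Derivation:
Initial: x=2.0000 theta=-0.2000
After 1 (propagate distance d=23): x=-2.6000 theta=-0.2000
Rounded to 4 decimal places: x = -2.6000, theta = -0.2000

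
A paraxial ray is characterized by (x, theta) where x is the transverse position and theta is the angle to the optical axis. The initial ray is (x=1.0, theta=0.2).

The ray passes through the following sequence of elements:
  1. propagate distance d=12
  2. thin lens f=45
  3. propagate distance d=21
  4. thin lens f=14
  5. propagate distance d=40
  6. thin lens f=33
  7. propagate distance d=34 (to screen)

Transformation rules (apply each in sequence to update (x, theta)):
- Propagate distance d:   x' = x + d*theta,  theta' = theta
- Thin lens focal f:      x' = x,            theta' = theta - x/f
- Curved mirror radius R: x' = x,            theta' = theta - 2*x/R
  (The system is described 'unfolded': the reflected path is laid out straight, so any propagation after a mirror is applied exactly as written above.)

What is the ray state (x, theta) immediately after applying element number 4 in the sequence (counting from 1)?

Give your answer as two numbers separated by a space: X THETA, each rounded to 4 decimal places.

Initial: x=1.0000 theta=0.2000
After 1 (propagate distance d=12): x=3.4000 theta=0.2000
After 2 (thin lens f=45): x=3.4000 theta=28/225 (≈0.1244)
After 3 (propagate distance d=21): x=451/75 (≈6.0133) theta=28/225 (≈0.1244)
After 4 (thin lens f=14): x=451/75 (≈6.0133) theta=-961/3150 (≈-0.3051)
Rounded to 4 decimal places: x = 6.0133, theta = -0.3051

Answer: 6.0133 -0.3051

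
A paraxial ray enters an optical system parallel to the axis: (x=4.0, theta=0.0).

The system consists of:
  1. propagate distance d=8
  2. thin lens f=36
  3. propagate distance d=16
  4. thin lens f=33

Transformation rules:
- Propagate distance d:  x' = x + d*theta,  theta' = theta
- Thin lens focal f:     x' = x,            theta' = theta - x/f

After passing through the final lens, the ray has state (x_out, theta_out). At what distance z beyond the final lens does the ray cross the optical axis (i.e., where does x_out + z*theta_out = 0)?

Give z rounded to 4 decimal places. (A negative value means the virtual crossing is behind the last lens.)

Initial: x=4.0000 theta=0.0000
After 1 (propagate distance d=8): x=4.0000 theta=0.0000
After 2 (thin lens f=36): x=4.0000 theta=-1/9 (≈-0.1111)
After 3 (propagate distance d=16): x=20/9 (≈2.2222) theta=-1/9 (≈-0.1111)
After 4 (thin lens f=33): x=20/9 (≈2.2222) theta=-53/297 (≈-0.1785)
z_focus = -x_out/theta_out = -(20/9)/(-53/297) = 660/53 ≈ 12.4528
Rounded to 4 decimal places: z = 12.4528

Answer: 12.4528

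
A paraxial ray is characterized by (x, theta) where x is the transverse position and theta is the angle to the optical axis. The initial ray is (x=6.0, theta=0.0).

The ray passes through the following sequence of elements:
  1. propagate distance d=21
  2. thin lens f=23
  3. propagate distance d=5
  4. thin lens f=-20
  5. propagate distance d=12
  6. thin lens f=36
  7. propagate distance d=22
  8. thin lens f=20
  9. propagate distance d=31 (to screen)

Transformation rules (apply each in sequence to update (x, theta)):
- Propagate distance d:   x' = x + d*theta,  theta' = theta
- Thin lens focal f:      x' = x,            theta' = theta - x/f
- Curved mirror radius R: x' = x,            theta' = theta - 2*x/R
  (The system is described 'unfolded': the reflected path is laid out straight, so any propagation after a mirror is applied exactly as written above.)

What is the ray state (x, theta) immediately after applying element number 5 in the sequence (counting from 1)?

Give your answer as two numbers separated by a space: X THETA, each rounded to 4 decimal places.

Initial: x=6.0000 theta=0.0000
After 1 (propagate distance d=21): x=6.0000 theta=0.0000
After 2 (thin lens f=23): x=6.0000 theta=-6/23 (≈-0.2609)
After 3 (propagate distance d=5): x=108/23 (≈4.6957) theta=-6/23 (≈-0.2609)
After 4 (thin lens f=-20): x=108/23 (≈4.6957) theta=-3/115 (≈-0.0261)
After 5 (propagate distance d=12): x=504/115 (≈4.3826) theta=-3/115 (≈-0.0261)
Rounded to 4 decimal places: x = 4.3826, theta = -0.0261

Answer: 4.3826 -0.0261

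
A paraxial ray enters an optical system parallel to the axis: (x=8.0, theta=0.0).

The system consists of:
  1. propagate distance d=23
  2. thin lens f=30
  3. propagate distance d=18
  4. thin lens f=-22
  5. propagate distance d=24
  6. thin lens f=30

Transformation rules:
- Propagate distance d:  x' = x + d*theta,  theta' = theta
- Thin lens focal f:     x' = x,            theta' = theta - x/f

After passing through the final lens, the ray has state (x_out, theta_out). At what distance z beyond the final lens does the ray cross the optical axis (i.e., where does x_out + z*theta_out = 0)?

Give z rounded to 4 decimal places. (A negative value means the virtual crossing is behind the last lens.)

Answer: 2.2222

Derivation:
Initial: x=8.0000 theta=0.0000
After 1 (propagate distance d=23): x=8.0000 theta=0.0000
After 2 (thin lens f=30): x=8.0000 theta=-4/15 (≈-0.2667)
After 3 (propagate distance d=18): x=3.2000 theta=-4/15 (≈-0.2667)
After 4 (thin lens f=-22): x=3.2000 theta=-4/33 (≈-0.1212)
After 5 (propagate distance d=24): x=16/55 (≈0.2909) theta=-4/33 (≈-0.1212)
After 6 (thin lens f=30): x=16/55 (≈0.2909) theta=-36/275 (≈-0.1309)
z_focus = -x_out/theta_out = -(16/55)/(-36/275) = 20/9 ≈ 2.2222
Rounded to 4 decimal places: z = 2.2222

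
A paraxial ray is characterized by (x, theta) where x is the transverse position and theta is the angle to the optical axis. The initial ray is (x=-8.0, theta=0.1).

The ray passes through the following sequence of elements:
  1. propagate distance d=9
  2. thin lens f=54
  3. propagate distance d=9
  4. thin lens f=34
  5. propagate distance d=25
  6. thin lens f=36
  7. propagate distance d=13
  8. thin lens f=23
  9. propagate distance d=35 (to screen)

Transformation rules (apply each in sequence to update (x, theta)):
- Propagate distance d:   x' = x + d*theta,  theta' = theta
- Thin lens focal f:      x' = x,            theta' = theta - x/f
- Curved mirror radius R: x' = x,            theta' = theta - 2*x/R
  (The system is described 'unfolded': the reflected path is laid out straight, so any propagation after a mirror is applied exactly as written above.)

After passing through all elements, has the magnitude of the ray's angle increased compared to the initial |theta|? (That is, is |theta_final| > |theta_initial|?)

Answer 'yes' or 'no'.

Answer: no

Derivation:
Initial: x=-8.0000 theta=0.1000
After 1 (propagate distance d=9): x=-7.1000 theta=0.1000
After 2 (thin lens f=54): x=-7.1000 theta=25/108 (≈0.2315)
After 3 (propagate distance d=9): x=-301/60 (≈-5.0167) theta=25/108 (≈0.2315)
After 4 (thin lens f=34): x=-301/60 (≈-5.0167) theta=6959/18360 (≈0.3790)
After 5 (propagate distance d=25): x=81869/18360 (≈4.4591) theta=6959/18360 (≈0.3790)
After 6 (thin lens f=36): x=81869/18360 (≈4.4591) theta=33731/132192 (≈0.2552)
After 7 (propagate distance d=13): x=5139799/660960 (≈7.7763) theta=33731/132192 (≈0.2552)
After 8 (thin lens f=23): x=5139799/660960 (≈7.7763) theta=-630367/7601040 (≈-0.0829)
After 9 (propagate distance d=35 (to screen)): x=74089687/15202080 (≈4.8737) theta=-630367/7601040 (≈-0.0829)
|theta_initial|=0.1000 |theta_final|=630367/7601040 (≈0.0829) -> not increased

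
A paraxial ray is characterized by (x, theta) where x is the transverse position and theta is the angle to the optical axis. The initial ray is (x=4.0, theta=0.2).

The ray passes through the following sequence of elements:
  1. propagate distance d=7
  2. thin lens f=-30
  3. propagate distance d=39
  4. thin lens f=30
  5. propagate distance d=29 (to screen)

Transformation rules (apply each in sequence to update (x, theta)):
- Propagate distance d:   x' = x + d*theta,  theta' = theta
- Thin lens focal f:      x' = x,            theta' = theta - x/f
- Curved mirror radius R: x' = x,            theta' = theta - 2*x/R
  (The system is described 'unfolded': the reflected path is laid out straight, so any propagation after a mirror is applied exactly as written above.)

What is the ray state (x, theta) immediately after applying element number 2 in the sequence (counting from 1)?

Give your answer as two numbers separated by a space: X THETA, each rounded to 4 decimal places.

Initial: x=4.0000 theta=0.2000
After 1 (propagate distance d=7): x=5.4000 theta=0.2000
After 2 (thin lens f=-30): x=5.4000 theta=0.3800
Rounded to 4 decimal places: x = 5.4000, theta = 0.3800

Answer: 5.4000 0.3800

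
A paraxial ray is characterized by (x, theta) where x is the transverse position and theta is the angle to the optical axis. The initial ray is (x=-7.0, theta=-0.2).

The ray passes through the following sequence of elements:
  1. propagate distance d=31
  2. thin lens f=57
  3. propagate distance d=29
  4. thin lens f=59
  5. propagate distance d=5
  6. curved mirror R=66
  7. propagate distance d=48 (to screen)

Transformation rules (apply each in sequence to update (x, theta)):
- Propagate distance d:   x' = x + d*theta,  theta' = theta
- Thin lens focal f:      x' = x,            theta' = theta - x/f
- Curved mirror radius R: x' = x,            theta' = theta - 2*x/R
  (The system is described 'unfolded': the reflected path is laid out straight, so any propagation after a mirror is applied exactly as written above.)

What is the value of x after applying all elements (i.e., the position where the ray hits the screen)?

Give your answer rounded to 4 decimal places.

Answer: 16.5485

Derivation:
Initial: x=-7.0000 theta=-0.2000
After 1 (propagate distance d=31): x=-13.2000 theta=-0.2000
After 2 (thin lens f=57): x=-13.2000 theta=3/95 (≈0.0316)
After 3 (propagate distance d=29): x=-1167/95 (≈-12.2842) theta=3/95 (≈0.0316)
After 4 (thin lens f=59): x=-1167/95 (≈-12.2842) theta=1344/5605 (≈0.2398)
After 5 (propagate distance d=5): x=-62133/5605 (≈-11.0853) theta=1344/5605 (≈0.2398)
After 6 (curved mirror R=66): x=-62133/5605 (≈-11.0853) theta=7099/12331 (≈0.5757)
After 7 (propagate distance d=48 (to screen)): x=1020297/61655 (≈16.5485) theta=7099/12331 (≈0.5757)
Rounded to 4 decimal places: x = 16.5485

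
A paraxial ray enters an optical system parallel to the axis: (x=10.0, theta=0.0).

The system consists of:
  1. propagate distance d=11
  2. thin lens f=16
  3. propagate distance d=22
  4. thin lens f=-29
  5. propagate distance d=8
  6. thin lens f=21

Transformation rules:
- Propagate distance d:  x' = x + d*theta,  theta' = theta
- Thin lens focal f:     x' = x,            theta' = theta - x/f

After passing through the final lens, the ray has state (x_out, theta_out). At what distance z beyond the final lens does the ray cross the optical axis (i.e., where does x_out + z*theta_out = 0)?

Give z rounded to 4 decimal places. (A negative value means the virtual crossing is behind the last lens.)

Answer: -33.9288

Derivation:
Initial: x=10.0000 theta=0.0000
After 1 (propagate distance d=11): x=10.0000 theta=0.0000
After 2 (thin lens f=16): x=10.0000 theta=-0.6250
After 3 (propagate distance d=22): x=-3.7500 theta=-0.6250
After 4 (thin lens f=-29): x=-3.7500 theta=-175/232 (≈-0.7543)
After 5 (propagate distance d=8): x=-1135/116 (≈-9.7845) theta=-175/232 (≈-0.7543)
After 6 (thin lens f=21): x=-1135/116 (≈-9.7845) theta=-1405/4872 (≈-0.2884)
z_focus = -x_out/theta_out = -(-1135/116)/(-1405/4872) = -9534/281 ≈ -33.9288
Rounded to 4 decimal places: z = -33.9288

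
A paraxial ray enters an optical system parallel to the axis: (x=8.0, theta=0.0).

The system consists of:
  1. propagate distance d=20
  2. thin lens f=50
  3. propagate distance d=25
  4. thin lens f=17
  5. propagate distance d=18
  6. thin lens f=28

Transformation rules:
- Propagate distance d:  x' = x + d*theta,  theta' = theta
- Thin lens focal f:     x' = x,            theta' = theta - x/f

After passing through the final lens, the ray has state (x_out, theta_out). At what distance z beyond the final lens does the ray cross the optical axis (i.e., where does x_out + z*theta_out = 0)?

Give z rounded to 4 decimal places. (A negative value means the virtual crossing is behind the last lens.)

Initial: x=8.0000 theta=0.0000
After 1 (propagate distance d=20): x=8.0000 theta=0.0000
After 2 (thin lens f=50): x=8.0000 theta=-0.1600
After 3 (propagate distance d=25): x=4.0000 theta=-0.1600
After 4 (thin lens f=17): x=4.0000 theta=-168/425 (≈-0.3953)
After 5 (propagate distance d=18): x=-1324/425 (≈-3.1153) theta=-168/425 (≈-0.3953)
After 6 (thin lens f=28): x=-1324/425 (≈-3.1153) theta=-169/595 (≈-0.2840)
z_focus = -x_out/theta_out = -(-1324/425)/(-169/595) = -9268/845 ≈ -10.9680
Rounded to 4 decimal places: z = -10.9680

Answer: -10.9680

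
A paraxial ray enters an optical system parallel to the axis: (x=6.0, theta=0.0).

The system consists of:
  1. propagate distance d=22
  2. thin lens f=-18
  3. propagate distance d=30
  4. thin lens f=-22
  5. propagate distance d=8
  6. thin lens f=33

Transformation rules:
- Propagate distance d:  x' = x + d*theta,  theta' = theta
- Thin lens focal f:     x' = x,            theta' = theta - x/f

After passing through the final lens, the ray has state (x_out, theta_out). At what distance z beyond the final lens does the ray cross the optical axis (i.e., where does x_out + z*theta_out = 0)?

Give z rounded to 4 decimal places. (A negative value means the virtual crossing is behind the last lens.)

Answer: -76.8415

Derivation:
Initial: x=6.0000 theta=0.0000
After 1 (propagate distance d=22): x=6.0000 theta=0.0000
After 2 (thin lens f=-18): x=6.0000 theta=1/3 (≈0.3333)
After 3 (propagate distance d=30): x=16.0000 theta=1/3 (≈0.3333)
After 4 (thin lens f=-22): x=16.0000 theta=35/33 (≈1.0606)
After 5 (propagate distance d=8): x=808/33 (≈24.4848) theta=35/33 (≈1.0606)
After 6 (thin lens f=33): x=808/33 (≈24.4848) theta=347/1089 (≈0.3186)
z_focus = -x_out/theta_out = -(808/33)/(347/1089) = -26664/347 ≈ -76.8415
Rounded to 4 decimal places: z = -76.8415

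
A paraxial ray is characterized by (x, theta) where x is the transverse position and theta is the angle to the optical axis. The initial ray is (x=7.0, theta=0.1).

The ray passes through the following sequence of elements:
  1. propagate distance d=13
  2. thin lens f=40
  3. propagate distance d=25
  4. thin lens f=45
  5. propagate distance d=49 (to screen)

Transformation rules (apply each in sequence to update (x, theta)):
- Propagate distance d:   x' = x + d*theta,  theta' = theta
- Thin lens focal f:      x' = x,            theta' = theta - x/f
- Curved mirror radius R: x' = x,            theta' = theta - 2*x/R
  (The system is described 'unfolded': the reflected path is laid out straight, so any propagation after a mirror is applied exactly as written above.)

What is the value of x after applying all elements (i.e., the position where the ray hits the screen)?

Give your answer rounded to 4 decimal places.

Initial: x=7.0000 theta=0.1000
After 1 (propagate distance d=13): x=8.3000 theta=0.1000
After 2 (thin lens f=40): x=8.3000 theta=-0.1075
After 3 (propagate distance d=25): x=5.6125 theta=-0.1075
After 4 (thin lens f=45): x=5.6125 theta=-209/900 (≈-0.2322)
After 5 (propagate distance d=49 (to screen)): x=-20759/3600 (≈-5.7664) theta=-209/900 (≈-0.2322)
Rounded to 4 decimal places: x = -5.7664

Answer: -5.7664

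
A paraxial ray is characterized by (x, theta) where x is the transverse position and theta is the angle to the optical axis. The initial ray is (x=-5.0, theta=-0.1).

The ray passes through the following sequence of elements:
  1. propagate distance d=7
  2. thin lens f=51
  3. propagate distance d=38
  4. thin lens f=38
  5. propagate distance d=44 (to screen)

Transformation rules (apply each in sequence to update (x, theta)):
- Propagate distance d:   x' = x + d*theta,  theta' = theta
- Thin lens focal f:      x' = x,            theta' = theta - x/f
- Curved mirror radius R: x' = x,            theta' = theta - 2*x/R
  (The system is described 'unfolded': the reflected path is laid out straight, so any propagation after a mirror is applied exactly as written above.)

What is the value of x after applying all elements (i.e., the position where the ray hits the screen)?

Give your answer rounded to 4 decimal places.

Initial: x=-5.0000 theta=-0.1000
After 1 (propagate distance d=7): x=-5.7000 theta=-0.1000
After 2 (thin lens f=51): x=-5.7000 theta=1/85 (≈0.0118)
After 3 (propagate distance d=38): x=-893/170 (≈-5.2529) theta=1/85 (≈0.0118)
After 4 (thin lens f=38): x=-893/170 (≈-5.2529) theta=0.1500
After 5 (propagate distance d=44 (to screen)): x=229/170 (≈1.3471) theta=0.1500
Rounded to 4 decimal places: x = 1.3471

Answer: 1.3471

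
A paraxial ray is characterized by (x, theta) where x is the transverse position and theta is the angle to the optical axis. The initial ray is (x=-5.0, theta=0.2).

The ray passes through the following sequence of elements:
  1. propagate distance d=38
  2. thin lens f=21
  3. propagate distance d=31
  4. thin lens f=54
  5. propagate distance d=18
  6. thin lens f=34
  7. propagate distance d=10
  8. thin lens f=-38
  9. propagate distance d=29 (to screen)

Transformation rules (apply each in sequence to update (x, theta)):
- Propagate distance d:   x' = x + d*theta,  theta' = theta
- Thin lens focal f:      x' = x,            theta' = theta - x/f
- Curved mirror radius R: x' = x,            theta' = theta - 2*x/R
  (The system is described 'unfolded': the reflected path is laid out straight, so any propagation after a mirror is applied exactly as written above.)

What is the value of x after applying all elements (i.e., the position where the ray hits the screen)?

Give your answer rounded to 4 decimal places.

Answer: 1.1007

Derivation:
Initial: x=-5.0000 theta=0.2000
After 1 (propagate distance d=38): x=2.6000 theta=0.2000
After 2 (thin lens f=21): x=2.6000 theta=8/105 (≈0.0762)
After 3 (propagate distance d=31): x=521/105 (≈4.9619) theta=8/105 (≈0.0762)
After 4 (thin lens f=54): x=521/105 (≈4.9619) theta=-89/5670 (≈-0.0157)
After 5 (propagate distance d=18): x=1474/315 (≈4.6794) theta=-89/5670 (≈-0.0157)
After 6 (thin lens f=34): x=1474/315 (≈4.6794) theta=-14779/96390 (≈-0.1533)
After 7 (propagate distance d=10): x=21661/6885 (≈3.1461) theta=-14779/96390 (≈-0.1533)
After 8 (thin lens f=-38): x=21661/6885 (≈3.1461) theta=-21529/305235 (≈-0.0705)
After 9 (propagate distance d=29 (to screen)): x=201578/183141 (≈1.1007) theta=-21529/305235 (≈-0.0705)
Rounded to 4 decimal places: x = 1.1007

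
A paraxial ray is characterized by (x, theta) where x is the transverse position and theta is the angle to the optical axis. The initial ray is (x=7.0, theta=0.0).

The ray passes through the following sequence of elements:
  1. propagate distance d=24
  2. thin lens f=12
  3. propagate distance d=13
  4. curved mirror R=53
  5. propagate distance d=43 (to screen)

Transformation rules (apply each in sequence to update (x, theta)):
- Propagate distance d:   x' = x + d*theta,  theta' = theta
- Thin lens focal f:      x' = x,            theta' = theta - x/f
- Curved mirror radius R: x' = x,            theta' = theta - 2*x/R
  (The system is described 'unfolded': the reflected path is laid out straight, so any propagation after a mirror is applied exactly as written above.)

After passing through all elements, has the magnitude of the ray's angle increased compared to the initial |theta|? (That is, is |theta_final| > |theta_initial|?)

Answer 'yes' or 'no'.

Answer: yes

Derivation:
Initial: x=7.0000 theta=0.0000
After 1 (propagate distance d=24): x=7.0000 theta=0.0000
After 2 (thin lens f=12): x=7.0000 theta=-7/12 (≈-0.5833)
After 3 (propagate distance d=13): x=-7/12 (≈-0.5833) theta=-7/12 (≈-0.5833)
After 4 (curved mirror R=53): x=-7/12 (≈-0.5833) theta=-119/212 (≈-0.5613)
After 5 (propagate distance d=43 (to screen)): x=-7861/318 (≈-24.7201) theta=-119/212 (≈-0.5613)
|theta_initial|=0.0000 |theta_final|=119/212 (≈0.5613) -> increased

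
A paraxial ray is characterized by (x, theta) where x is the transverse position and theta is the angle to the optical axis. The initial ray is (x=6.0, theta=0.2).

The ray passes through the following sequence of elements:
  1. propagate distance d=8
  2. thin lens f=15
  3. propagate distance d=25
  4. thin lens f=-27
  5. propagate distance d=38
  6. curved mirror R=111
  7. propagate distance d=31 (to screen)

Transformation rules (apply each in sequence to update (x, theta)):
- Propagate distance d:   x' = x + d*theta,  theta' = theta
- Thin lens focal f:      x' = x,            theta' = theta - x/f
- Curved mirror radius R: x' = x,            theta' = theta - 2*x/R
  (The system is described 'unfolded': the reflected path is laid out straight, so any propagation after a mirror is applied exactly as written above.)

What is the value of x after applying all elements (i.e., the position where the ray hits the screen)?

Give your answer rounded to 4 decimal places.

Answer: -14.7983

Derivation:
Initial: x=6.0000 theta=0.2000
After 1 (propagate distance d=8): x=7.6000 theta=0.2000
After 2 (thin lens f=15): x=7.6000 theta=-23/75 (≈-0.3067)
After 3 (propagate distance d=25): x=-1/15 (≈-0.0667) theta=-23/75 (≈-0.3067)
After 4 (thin lens f=-27): x=-1/15 (≈-0.0667) theta=-626/2025 (≈-0.3091)
After 5 (propagate distance d=38): x=-23923/2025 (≈-11.8138) theta=-626/2025 (≈-0.3091)
After 6 (curved mirror R=111): x=-23923/2025 (≈-11.8138) theta=-4328/44955 (≈-0.0963)
After 7 (propagate distance d=31 (to screen)): x=-3326293/224775 (≈-14.7983) theta=-4328/44955 (≈-0.0963)
Rounded to 4 decimal places: x = -14.7983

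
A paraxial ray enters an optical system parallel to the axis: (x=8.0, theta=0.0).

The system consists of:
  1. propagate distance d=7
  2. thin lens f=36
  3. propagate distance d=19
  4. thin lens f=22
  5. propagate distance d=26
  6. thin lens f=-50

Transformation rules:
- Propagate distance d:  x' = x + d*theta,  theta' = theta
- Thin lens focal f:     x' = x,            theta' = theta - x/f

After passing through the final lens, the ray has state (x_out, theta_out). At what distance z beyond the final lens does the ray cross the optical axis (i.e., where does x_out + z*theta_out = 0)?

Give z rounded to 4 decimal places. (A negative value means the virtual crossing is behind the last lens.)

Initial: x=8.0000 theta=0.0000
After 1 (propagate distance d=7): x=8.0000 theta=0.0000
After 2 (thin lens f=36): x=8.0000 theta=-2/9 (≈-0.2222)
After 3 (propagate distance d=19): x=34/9 (≈3.7778) theta=-2/9 (≈-0.2222)
After 4 (thin lens f=22): x=34/9 (≈3.7778) theta=-13/33 (≈-0.3939)
After 5 (propagate distance d=26): x=-640/99 (≈-6.4646) theta=-13/33 (≈-0.3939)
After 6 (thin lens f=-50): x=-640/99 (≈-6.4646) theta=-259/495 (≈-0.5232)
z_focus = -x_out/theta_out = -(-640/99)/(-259/495) = -3200/259 ≈ -12.3552
Rounded to 4 decimal places: z = -12.3552

Answer: -12.3552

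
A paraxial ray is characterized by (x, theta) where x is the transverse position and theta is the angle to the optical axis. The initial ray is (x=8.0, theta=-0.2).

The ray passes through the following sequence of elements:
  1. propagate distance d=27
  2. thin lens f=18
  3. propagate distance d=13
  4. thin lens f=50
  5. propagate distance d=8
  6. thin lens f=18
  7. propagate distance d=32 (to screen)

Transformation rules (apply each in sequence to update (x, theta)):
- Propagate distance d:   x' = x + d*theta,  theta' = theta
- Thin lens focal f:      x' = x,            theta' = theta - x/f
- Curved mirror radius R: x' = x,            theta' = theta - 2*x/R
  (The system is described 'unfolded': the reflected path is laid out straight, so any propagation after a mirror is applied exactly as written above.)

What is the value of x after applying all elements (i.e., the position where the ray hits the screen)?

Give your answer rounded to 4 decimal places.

Answer: -6.4504

Derivation:
Initial: x=8.0000 theta=-0.2000
After 1 (propagate distance d=27): x=2.6000 theta=-0.2000
After 2 (thin lens f=18): x=2.6000 theta=-31/90 (≈-0.3444)
After 3 (propagate distance d=13): x=-169/90 (≈-1.8778) theta=-31/90 (≈-0.3444)
After 4 (thin lens f=50): x=-169/90 (≈-1.8778) theta=-1381/4500 (≈-0.3069)
After 5 (propagate distance d=8): x=-9749/2250 (≈-4.3329) theta=-1381/4500 (≈-0.3069)
After 6 (thin lens f=18): x=-9749/2250 (≈-4.3329) theta=-134/2025 (≈-0.0662)
After 7 (propagate distance d=32 (to screen)): x=-130621/20250 (≈-6.4504) theta=-134/2025 (≈-0.0662)
Rounded to 4 decimal places: x = -6.4504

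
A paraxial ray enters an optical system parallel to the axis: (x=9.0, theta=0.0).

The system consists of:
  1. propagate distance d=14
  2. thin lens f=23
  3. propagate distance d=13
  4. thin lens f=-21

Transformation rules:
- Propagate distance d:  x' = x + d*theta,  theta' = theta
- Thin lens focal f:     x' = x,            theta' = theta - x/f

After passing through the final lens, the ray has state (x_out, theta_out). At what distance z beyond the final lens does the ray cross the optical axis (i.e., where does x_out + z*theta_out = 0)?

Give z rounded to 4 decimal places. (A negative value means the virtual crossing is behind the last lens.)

Initial: x=9.0000 theta=0.0000
After 1 (propagate distance d=14): x=9.0000 theta=0.0000
After 2 (thin lens f=23): x=9.0000 theta=-9/23 (≈-0.3913)
After 3 (propagate distance d=13): x=90/23 (≈3.9130) theta=-9/23 (≈-0.3913)
After 4 (thin lens f=-21): x=90/23 (≈3.9130) theta=-33/161 (≈-0.2050)
z_focus = -x_out/theta_out = -(90/23)/(-33/161) = 210/11 ≈ 19.0909
Rounded to 4 decimal places: z = 19.0909

Answer: 19.0909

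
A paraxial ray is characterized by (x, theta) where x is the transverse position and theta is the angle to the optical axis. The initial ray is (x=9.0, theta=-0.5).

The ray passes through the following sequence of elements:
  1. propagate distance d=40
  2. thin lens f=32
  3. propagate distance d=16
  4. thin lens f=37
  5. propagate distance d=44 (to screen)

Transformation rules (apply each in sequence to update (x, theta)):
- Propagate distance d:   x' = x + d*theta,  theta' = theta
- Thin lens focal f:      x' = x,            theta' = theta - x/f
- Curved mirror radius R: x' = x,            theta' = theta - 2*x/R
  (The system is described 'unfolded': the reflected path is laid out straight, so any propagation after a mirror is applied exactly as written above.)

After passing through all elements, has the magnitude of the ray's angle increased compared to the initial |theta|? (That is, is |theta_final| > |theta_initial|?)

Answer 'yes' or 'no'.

Initial: x=9.0000 theta=-0.5000
After 1 (propagate distance d=40): x=-11.0000 theta=-0.5000
After 2 (thin lens f=32): x=-11.0000 theta=-5/32 (≈-0.1563)
After 3 (propagate distance d=16): x=-13.5000 theta=-5/32 (≈-0.1563)
After 4 (thin lens f=37): x=-13.5000 theta=247/1184 (≈0.2086)
After 5 (propagate distance d=44 (to screen)): x=-1279/296 (≈-4.3209) theta=247/1184 (≈0.2086)
|theta_initial|=0.5000 |theta_final|=247/1184 (≈0.2086) -> not increased

Answer: no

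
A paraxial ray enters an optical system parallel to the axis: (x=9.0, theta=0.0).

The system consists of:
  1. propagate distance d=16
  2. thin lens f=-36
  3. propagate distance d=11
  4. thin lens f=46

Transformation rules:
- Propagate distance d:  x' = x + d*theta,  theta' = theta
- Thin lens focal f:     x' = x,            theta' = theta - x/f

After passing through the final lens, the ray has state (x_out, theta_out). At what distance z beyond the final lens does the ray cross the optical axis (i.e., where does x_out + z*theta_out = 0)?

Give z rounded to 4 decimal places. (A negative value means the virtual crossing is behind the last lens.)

Initial: x=9.0000 theta=0.0000
After 1 (propagate distance d=16): x=9.0000 theta=0.0000
After 2 (thin lens f=-36): x=9.0000 theta=0.2500
After 3 (propagate distance d=11): x=11.7500 theta=0.2500
After 4 (thin lens f=46): x=11.7500 theta=-1/184 (≈-0.0054)
z_focus = -x_out/theta_out = -(11.7500)/(-1/184) = 2162.0000
Rounded to 4 decimal places: z = 2162.0000

Answer: 2162.0000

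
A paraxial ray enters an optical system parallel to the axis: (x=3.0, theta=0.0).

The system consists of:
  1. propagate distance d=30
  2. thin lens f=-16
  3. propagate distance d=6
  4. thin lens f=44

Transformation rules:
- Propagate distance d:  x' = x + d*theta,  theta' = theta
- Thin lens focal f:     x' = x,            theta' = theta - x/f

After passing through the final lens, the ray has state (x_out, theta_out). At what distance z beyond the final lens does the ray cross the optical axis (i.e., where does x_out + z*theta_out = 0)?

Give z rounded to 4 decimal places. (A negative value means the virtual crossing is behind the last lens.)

Answer: -44.0000

Derivation:
Initial: x=3.0000 theta=0.0000
After 1 (propagate distance d=30): x=3.0000 theta=0.0000
After 2 (thin lens f=-16): x=3.0000 theta=0.1875
After 3 (propagate distance d=6): x=4.1250 theta=0.1875
After 4 (thin lens f=44): x=4.1250 theta=3/32 (≈0.0938)
z_focus = -x_out/theta_out = -(4.1250)/(3/32) = -44.0000
Rounded to 4 decimal places: z = -44.0000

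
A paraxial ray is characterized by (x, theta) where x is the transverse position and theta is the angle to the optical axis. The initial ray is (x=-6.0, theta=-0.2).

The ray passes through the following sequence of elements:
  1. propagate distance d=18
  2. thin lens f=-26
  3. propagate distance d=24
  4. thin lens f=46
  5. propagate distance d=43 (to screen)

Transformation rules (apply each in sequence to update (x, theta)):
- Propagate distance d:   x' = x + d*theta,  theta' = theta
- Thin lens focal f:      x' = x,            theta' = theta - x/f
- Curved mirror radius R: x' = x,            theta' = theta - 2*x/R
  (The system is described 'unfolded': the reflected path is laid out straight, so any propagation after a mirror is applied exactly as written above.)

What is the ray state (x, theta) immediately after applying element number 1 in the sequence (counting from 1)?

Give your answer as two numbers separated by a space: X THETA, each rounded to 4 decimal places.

Initial: x=-6.0000 theta=-0.2000
After 1 (propagate distance d=18): x=-9.6000 theta=-0.2000
Rounded to 4 decimal places: x = -9.6000, theta = -0.2000

Answer: -9.6000 -0.2000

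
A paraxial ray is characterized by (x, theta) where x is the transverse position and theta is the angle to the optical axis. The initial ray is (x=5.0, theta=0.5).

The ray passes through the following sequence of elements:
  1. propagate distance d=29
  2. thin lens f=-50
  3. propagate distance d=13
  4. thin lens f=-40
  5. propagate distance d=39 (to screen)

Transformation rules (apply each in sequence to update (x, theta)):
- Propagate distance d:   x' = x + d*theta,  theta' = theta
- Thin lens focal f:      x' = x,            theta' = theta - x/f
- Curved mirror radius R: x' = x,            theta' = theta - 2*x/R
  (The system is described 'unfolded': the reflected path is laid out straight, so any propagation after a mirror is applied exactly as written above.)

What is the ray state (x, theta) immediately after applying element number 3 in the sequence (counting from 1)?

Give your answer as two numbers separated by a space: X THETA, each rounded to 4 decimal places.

Initial: x=5.0000 theta=0.5000
After 1 (propagate distance d=29): x=19.5000 theta=0.5000
After 2 (thin lens f=-50): x=19.5000 theta=0.8900
After 3 (propagate distance d=13): x=31.0700 theta=0.8900
Rounded to 4 decimal places: x = 31.0700, theta = 0.8900

Answer: 31.0700 0.8900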